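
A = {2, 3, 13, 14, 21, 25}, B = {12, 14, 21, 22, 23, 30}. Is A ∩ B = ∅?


Disjoint means A ∩ B = ∅.
A ∩ B = {14, 21}
A ∩ B ≠ ∅, so A and B are NOT disjoint.

No, A and B are not disjoint (A ∩ B = {14, 21})


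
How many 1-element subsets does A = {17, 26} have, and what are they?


|A| = 2, so A has C(2,1) = 2 subsets of size 1.
Enumerate by choosing 1 elements from A at a time:
{17}, {26}

1-element subsets (2 total): {17}, {26}


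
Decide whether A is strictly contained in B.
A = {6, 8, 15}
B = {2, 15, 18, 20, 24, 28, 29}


A ⊂ B requires: A ⊆ B AND A ≠ B.
A ⊆ B? No
A ⊄ B, so A is not a proper subset.

No, A is not a proper subset of B


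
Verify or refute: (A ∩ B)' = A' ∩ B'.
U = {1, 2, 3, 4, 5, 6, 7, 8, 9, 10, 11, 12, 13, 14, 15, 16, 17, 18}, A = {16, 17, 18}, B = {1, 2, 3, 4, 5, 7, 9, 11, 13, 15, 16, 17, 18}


LHS: A ∩ B = {16, 17, 18}
(A ∩ B)' = U \ (A ∩ B) = {1, 2, 3, 4, 5, 6, 7, 8, 9, 10, 11, 12, 13, 14, 15}
A' = {1, 2, 3, 4, 5, 6, 7, 8, 9, 10, 11, 12, 13, 14, 15}, B' = {6, 8, 10, 12, 14}
Claimed RHS: A' ∩ B' = {6, 8, 10, 12, 14}
Identity is INVALID: LHS = {1, 2, 3, 4, 5, 6, 7, 8, 9, 10, 11, 12, 13, 14, 15} but the RHS claimed here equals {6, 8, 10, 12, 14}. The correct form is (A ∩ B)' = A' ∪ B'.

Identity is invalid: (A ∩ B)' = {1, 2, 3, 4, 5, 6, 7, 8, 9, 10, 11, 12, 13, 14, 15} but A' ∩ B' = {6, 8, 10, 12, 14}. The correct De Morgan law is (A ∩ B)' = A' ∪ B'.


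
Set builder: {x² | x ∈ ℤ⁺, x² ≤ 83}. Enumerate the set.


Checking each candidate:
Condition: positive perfect squares ≤ 83
Result = {1, 4, 9, 16, 25, 36, 49, 64, 81}

{1, 4, 9, 16, 25, 36, 49, 64, 81}


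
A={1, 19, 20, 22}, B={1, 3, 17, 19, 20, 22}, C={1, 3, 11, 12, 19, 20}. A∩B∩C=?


A ∩ B = {1, 19, 20, 22}
(A ∩ B) ∩ C = {1, 19, 20}

A ∩ B ∩ C = {1, 19, 20}


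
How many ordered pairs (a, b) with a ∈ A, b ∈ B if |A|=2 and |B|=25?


|A × B| = |A| × |B|
= 2 × 25
= 50

|A × B| = 50


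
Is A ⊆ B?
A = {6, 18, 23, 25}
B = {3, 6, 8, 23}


A ⊆ B means every element of A is in B.
Elements in A not in B: {18, 25}
So A ⊄ B.

No, A ⊄ B


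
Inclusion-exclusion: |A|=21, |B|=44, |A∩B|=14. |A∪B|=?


|A ∪ B| = |A| + |B| - |A ∩ B|
= 21 + 44 - 14
= 51

|A ∪ B| = 51


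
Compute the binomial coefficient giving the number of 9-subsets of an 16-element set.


C(n,k) = n! / (k!(n-k)!)
C(16,9) = 16! / (9!7!)
= 11440

C(16,9) = 11440


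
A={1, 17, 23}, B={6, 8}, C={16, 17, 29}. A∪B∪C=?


A ∪ B = {1, 6, 8, 17, 23}
(A ∪ B) ∪ C = {1, 6, 8, 16, 17, 23, 29}

A ∪ B ∪ C = {1, 6, 8, 16, 17, 23, 29}


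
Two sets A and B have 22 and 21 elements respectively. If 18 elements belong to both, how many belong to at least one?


|A ∪ B| = |A| + |B| - |A ∩ B|
= 22 + 21 - 18
= 25

|A ∪ B| = 25


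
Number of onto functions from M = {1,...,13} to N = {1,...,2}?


n = |M| = 13, k = |N| = 2. Surjections via inclusion-exclusion:
S(n,k) = Σ(-1)^i × C(k,i) × (k-i)^n, i=0 to k
i=0: (-1)^0×C(2,0)×2^13 = 8192
i=1: (-1)^1×C(2,1)×1^13 = -2
i=2: (-1)^2×C(2,2)×0^13 = 0
Total = 8190

Number of surjections = 8190


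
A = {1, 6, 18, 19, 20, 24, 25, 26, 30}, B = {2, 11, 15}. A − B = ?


A \ B = elements in A but not in B
A = {1, 6, 18, 19, 20, 24, 25, 26, 30}
B = {2, 11, 15}
Remove from A any elements in B
A \ B = {1, 6, 18, 19, 20, 24, 25, 26, 30}

A \ B = {1, 6, 18, 19, 20, 24, 25, 26, 30}


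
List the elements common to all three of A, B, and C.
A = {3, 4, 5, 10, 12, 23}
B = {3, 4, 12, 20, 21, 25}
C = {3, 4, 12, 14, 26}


A ∩ B = {3, 4, 12}
(A ∩ B) ∩ C = {3, 4, 12}

A ∩ B ∩ C = {3, 4, 12}


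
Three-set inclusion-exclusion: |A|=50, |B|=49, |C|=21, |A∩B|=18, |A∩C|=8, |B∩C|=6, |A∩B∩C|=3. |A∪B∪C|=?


|A∪B∪C| = |A|+|B|+|C| - |A∩B|-|A∩C|-|B∩C| + |A∩B∩C|
= 50+49+21 - 18-8-6 + 3
= 120 - 32 + 3
= 91

|A ∪ B ∪ C| = 91


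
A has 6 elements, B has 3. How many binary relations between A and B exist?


A relation from A to B is any subset of A × B.
|A × B| = 6 × 3 = 18
# relations = 2^|A × B| = 2^18 = 262144

Number of relations = 262144


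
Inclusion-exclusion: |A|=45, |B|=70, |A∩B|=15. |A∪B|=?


|A ∪ B| = |A| + |B| - |A ∩ B|
= 45 + 70 - 15
= 100

|A ∪ B| = 100


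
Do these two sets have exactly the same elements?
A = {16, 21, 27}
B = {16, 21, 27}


Two sets are equal iff they have exactly the same elements.
A = {16, 21, 27}
B = {16, 21, 27}
Same elements → A = B

Yes, A = B


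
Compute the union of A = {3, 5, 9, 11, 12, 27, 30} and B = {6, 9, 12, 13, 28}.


A ∪ B = all elements in A or B (or both)
A = {3, 5, 9, 11, 12, 27, 30}
B = {6, 9, 12, 13, 28}
A ∪ B = {3, 5, 6, 9, 11, 12, 13, 27, 28, 30}

A ∪ B = {3, 5, 6, 9, 11, 12, 13, 27, 28, 30}


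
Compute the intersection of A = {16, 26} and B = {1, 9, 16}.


A ∩ B = elements in both A and B
A = {16, 26}
B = {1, 9, 16}
A ∩ B = {16}

A ∩ B = {16}


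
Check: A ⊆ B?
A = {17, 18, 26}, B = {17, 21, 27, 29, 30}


A ⊆ B means every element of A is in B.
Elements in A not in B: {18, 26}
So A ⊄ B.

No, A ⊄ B


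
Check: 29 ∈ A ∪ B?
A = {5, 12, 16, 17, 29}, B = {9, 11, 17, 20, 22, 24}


A = {5, 12, 16, 17, 29}, B = {9, 11, 17, 20, 22, 24}
A ∪ B = all elements in A or B
A ∪ B = {5, 9, 11, 12, 16, 17, 20, 22, 24, 29}
Checking if 29 ∈ A ∪ B
29 is in A ∪ B → True

29 ∈ A ∪ B


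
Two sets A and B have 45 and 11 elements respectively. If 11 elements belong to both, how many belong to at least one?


|A ∪ B| = |A| + |B| - |A ∩ B|
= 45 + 11 - 11
= 45

|A ∪ B| = 45


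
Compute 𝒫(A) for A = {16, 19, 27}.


|A| = 3, so |P(A)| = 2^3 = 8
Enumerate subsets by cardinality (0 to 3):
∅, {16}, {19}, {27}, {16, 19}, {16, 27}, {19, 27}, {16, 19, 27}

P(A) has 8 subsets: ∅, {16}, {19}, {27}, {16, 19}, {16, 27}, {19, 27}, {16, 19, 27}


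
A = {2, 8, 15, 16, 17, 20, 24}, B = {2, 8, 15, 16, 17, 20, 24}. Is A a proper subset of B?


A ⊂ B requires: A ⊆ B AND A ≠ B.
A ⊆ B? Yes
A = B? Yes
A = B, so A is not a PROPER subset.

No, A is not a proper subset of B


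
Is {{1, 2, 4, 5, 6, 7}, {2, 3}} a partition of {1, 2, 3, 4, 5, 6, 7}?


A partition requires: (1) non-empty parts, (2) pairwise disjoint, (3) union = U
Parts: {1, 2, 4, 5, 6, 7}, {2, 3}
Union of parts: {1, 2, 3, 4, 5, 6, 7}
U = {1, 2, 3, 4, 5, 6, 7}
All non-empty? True
Pairwise disjoint? False
Covers U? True

No, not a valid partition


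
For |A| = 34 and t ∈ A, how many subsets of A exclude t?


Subsets of A avoiding t are subsets of A \ {t}, which has 33 elements.
Count = 2^(n-1) = 2^33
= 8589934592

Number of subsets avoiding t = 8589934592


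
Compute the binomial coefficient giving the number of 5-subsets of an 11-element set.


C(n,k) = n! / (k!(n-k)!)
C(11,5) = 11! / (5!6!)
= 462

C(11,5) = 462


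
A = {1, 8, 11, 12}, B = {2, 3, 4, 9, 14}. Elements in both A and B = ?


A = {1, 8, 11, 12}
B = {2, 3, 4, 9, 14}
Region: in both A and B
Elements: ∅

Elements in both A and B: ∅


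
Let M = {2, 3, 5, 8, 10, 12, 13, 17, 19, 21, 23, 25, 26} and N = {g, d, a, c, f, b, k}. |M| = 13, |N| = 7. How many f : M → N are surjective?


n = |M| = 13, k = |N| = 7. Surjections via inclusion-exclusion:
S(n,k) = Σ(-1)^i × C(k,i) × (k-i)^n, i=0 to k
i=0: (-1)^0×C(7,0)×7^13 = 96889010407
i=1: (-1)^1×C(7,1)×6^13 = -91424858112
i=2: (-1)^2×C(7,2)×5^13 = 25634765625
i=3: (-1)^3×C(7,3)×4^13 = -2348810240
i=4: (-1)^4×C(7,4)×3^13 = 55801305
i=5: (-1)^5×C(7,5)×2^13 = -172032
i=6: (-1)^6×C(7,6)×1^13 = 7
i=7: (-1)^7×C(7,7)×0^13 = 0
Total = 28805736960

Number of surjections = 28805736960


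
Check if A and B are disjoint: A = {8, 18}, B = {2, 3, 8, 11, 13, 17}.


Disjoint means A ∩ B = ∅.
A ∩ B = {8}
A ∩ B ≠ ∅, so A and B are NOT disjoint.

No, A and B are not disjoint (A ∩ B = {8})


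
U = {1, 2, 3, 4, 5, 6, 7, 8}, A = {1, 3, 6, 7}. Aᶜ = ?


Aᶜ = U \ A = elements in U but not in A
U = {1, 2, 3, 4, 5, 6, 7, 8}
A = {1, 3, 6, 7}
Aᶜ = {2, 4, 5, 8}

Aᶜ = {2, 4, 5, 8}


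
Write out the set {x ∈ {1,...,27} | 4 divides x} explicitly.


Checking each candidate:
Condition: multiples of 4 in {1,...,27}
Result = {4, 8, 12, 16, 20, 24}

{4, 8, 12, 16, 20, 24}


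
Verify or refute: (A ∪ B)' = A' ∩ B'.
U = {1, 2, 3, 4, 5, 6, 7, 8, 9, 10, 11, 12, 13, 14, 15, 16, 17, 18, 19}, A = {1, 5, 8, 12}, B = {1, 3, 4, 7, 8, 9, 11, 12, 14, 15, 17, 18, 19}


LHS: A ∪ B = {1, 3, 4, 5, 7, 8, 9, 11, 12, 14, 15, 17, 18, 19}
(A ∪ B)' = U \ (A ∪ B) = {2, 6, 10, 13, 16}
A' = {2, 3, 4, 6, 7, 9, 10, 11, 13, 14, 15, 16, 17, 18, 19}, B' = {2, 5, 6, 10, 13, 16}
Claimed RHS: A' ∩ B' = {2, 6, 10, 13, 16}
Identity is VALID: LHS = RHS = {2, 6, 10, 13, 16} ✓

Identity is valid. (A ∪ B)' = A' ∩ B' = {2, 6, 10, 13, 16}


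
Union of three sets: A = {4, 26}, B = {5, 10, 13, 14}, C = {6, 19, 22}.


A ∪ B = {4, 5, 10, 13, 14, 26}
(A ∪ B) ∪ C = {4, 5, 6, 10, 13, 14, 19, 22, 26}

A ∪ B ∪ C = {4, 5, 6, 10, 13, 14, 19, 22, 26}


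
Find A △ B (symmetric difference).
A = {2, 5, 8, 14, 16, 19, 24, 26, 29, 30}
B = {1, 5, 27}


A △ B = (A \ B) ∪ (B \ A) = elements in exactly one of A or B
A \ B = {2, 8, 14, 16, 19, 24, 26, 29, 30}
B \ A = {1, 27}
A △ B = {1, 2, 8, 14, 16, 19, 24, 26, 27, 29, 30}

A △ B = {1, 2, 8, 14, 16, 19, 24, 26, 27, 29, 30}


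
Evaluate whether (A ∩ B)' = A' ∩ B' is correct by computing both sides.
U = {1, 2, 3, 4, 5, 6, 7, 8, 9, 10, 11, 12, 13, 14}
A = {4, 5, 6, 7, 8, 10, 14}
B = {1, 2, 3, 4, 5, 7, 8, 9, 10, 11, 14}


LHS: A ∩ B = {4, 5, 7, 8, 10, 14}
(A ∩ B)' = U \ (A ∩ B) = {1, 2, 3, 6, 9, 11, 12, 13}
A' = {1, 2, 3, 9, 11, 12, 13}, B' = {6, 12, 13}
Claimed RHS: A' ∩ B' = {12, 13}
Identity is INVALID: LHS = {1, 2, 3, 6, 9, 11, 12, 13} but the RHS claimed here equals {12, 13}. The correct form is (A ∩ B)' = A' ∪ B'.

Identity is invalid: (A ∩ B)' = {1, 2, 3, 6, 9, 11, 12, 13} but A' ∩ B' = {12, 13}. The correct De Morgan law is (A ∩ B)' = A' ∪ B'.


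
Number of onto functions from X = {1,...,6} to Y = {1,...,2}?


n = |X| = 6, k = |Y| = 2. Surjections via inclusion-exclusion:
S(n,k) = Σ(-1)^i × C(k,i) × (k-i)^n, i=0 to k
i=0: (-1)^0×C(2,0)×2^6 = 64
i=1: (-1)^1×C(2,1)×1^6 = -2
i=2: (-1)^2×C(2,2)×0^6 = 0
Total = 62

Number of surjections = 62


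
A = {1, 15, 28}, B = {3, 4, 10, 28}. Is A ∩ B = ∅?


Disjoint means A ∩ B = ∅.
A ∩ B = {28}
A ∩ B ≠ ∅, so A and B are NOT disjoint.

No, A and B are not disjoint (A ∩ B = {28})


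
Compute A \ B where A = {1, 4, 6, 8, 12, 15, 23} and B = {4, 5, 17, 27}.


A \ B = elements in A but not in B
A = {1, 4, 6, 8, 12, 15, 23}
B = {4, 5, 17, 27}
Remove from A any elements in B
A \ B = {1, 6, 8, 12, 15, 23}

A \ B = {1, 6, 8, 12, 15, 23}


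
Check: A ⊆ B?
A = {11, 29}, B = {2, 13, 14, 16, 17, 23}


A ⊆ B means every element of A is in B.
Elements in A not in B: {11, 29}
So A ⊄ B.

No, A ⊄ B


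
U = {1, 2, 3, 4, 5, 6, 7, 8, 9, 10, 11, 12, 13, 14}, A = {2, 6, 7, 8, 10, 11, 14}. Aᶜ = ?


Aᶜ = U \ A = elements in U but not in A
U = {1, 2, 3, 4, 5, 6, 7, 8, 9, 10, 11, 12, 13, 14}
A = {2, 6, 7, 8, 10, 11, 14}
Aᶜ = {1, 3, 4, 5, 9, 12, 13}

Aᶜ = {1, 3, 4, 5, 9, 12, 13}


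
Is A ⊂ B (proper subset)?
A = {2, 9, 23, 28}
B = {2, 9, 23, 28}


A ⊂ B requires: A ⊆ B AND A ≠ B.
A ⊆ B? Yes
A = B? Yes
A = B, so A is not a PROPER subset.

No, A is not a proper subset of B


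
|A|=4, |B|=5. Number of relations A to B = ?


A relation from A to B is any subset of A × B.
|A × B| = 4 × 5 = 20
# relations = 2^|A × B| = 2^20 = 1048576

Number of relations = 1048576


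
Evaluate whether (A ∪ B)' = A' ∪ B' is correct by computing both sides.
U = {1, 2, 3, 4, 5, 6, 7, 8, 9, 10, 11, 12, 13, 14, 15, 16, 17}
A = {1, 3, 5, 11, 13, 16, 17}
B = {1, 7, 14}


LHS: A ∪ B = {1, 3, 5, 7, 11, 13, 14, 16, 17}
(A ∪ B)' = U \ (A ∪ B) = {2, 4, 6, 8, 9, 10, 12, 15}
A' = {2, 4, 6, 7, 8, 9, 10, 12, 14, 15}, B' = {2, 3, 4, 5, 6, 8, 9, 10, 11, 12, 13, 15, 16, 17}
Claimed RHS: A' ∪ B' = {2, 3, 4, 5, 6, 7, 8, 9, 10, 11, 12, 13, 14, 15, 16, 17}
Identity is INVALID: LHS = {2, 4, 6, 8, 9, 10, 12, 15} but the RHS claimed here equals {2, 3, 4, 5, 6, 7, 8, 9, 10, 11, 12, 13, 14, 15, 16, 17}. The correct form is (A ∪ B)' = A' ∩ B'.

Identity is invalid: (A ∪ B)' = {2, 4, 6, 8, 9, 10, 12, 15} but A' ∪ B' = {2, 3, 4, 5, 6, 7, 8, 9, 10, 11, 12, 13, 14, 15, 16, 17}. The correct De Morgan law is (A ∪ B)' = A' ∩ B'.


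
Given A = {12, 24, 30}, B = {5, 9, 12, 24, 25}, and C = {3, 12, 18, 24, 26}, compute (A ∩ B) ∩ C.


A ∩ B = {12, 24}
(A ∩ B) ∩ C = {12, 24}

A ∩ B ∩ C = {12, 24}


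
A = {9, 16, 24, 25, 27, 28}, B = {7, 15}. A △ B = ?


A △ B = (A \ B) ∪ (B \ A) = elements in exactly one of A or B
A \ B = {9, 16, 24, 25, 27, 28}
B \ A = {7, 15}
A △ B = {7, 9, 15, 16, 24, 25, 27, 28}

A △ B = {7, 9, 15, 16, 24, 25, 27, 28}


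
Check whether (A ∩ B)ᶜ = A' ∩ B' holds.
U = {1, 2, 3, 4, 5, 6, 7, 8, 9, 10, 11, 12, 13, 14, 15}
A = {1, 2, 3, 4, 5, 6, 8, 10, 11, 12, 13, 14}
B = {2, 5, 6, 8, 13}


LHS: A ∩ B = {2, 5, 6, 8, 13}
(A ∩ B)' = U \ (A ∩ B) = {1, 3, 4, 7, 9, 10, 11, 12, 14, 15}
A' = {7, 9, 15}, B' = {1, 3, 4, 7, 9, 10, 11, 12, 14, 15}
Claimed RHS: A' ∩ B' = {7, 9, 15}
Identity is INVALID: LHS = {1, 3, 4, 7, 9, 10, 11, 12, 14, 15} but the RHS claimed here equals {7, 9, 15}. The correct form is (A ∩ B)' = A' ∪ B'.

Identity is invalid: (A ∩ B)' = {1, 3, 4, 7, 9, 10, 11, 12, 14, 15} but A' ∩ B' = {7, 9, 15}. The correct De Morgan law is (A ∩ B)' = A' ∪ B'.


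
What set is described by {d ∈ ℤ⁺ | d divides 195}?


Checking each candidate:
Condition: positive divisors of 195
Result = {1, 3, 5, 13, 15, 39, 65, 195}

{1, 3, 5, 13, 15, 39, 65, 195}


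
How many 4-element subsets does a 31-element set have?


C(n,k) = n! / (k!(n-k)!)
C(31,4) = 31! / (4!27!)
= 31465

C(31,4) = 31465


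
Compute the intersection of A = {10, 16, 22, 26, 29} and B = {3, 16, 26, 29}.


A ∩ B = elements in both A and B
A = {10, 16, 22, 26, 29}
B = {3, 16, 26, 29}
A ∩ B = {16, 26, 29}

A ∩ B = {16, 26, 29}


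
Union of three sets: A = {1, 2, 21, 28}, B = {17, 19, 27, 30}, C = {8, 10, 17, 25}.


A ∪ B = {1, 2, 17, 19, 21, 27, 28, 30}
(A ∪ B) ∪ C = {1, 2, 8, 10, 17, 19, 21, 25, 27, 28, 30}

A ∪ B ∪ C = {1, 2, 8, 10, 17, 19, 21, 25, 27, 28, 30}


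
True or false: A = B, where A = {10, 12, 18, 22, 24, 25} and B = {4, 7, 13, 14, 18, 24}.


Two sets are equal iff they have exactly the same elements.
A = {10, 12, 18, 22, 24, 25}
B = {4, 7, 13, 14, 18, 24}
Differences: {4, 7, 10, 12, 13, 14, 22, 25}
A ≠ B

No, A ≠ B


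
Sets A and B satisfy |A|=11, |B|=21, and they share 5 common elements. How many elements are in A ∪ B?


|A ∪ B| = |A| + |B| - |A ∩ B|
= 11 + 21 - 5
= 27

|A ∪ B| = 27


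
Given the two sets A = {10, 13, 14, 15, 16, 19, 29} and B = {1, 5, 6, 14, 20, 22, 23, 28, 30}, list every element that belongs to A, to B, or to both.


A ∪ B = all elements in A or B (or both)
A = {10, 13, 14, 15, 16, 19, 29}
B = {1, 5, 6, 14, 20, 22, 23, 28, 30}
A ∪ B = {1, 5, 6, 10, 13, 14, 15, 16, 19, 20, 22, 23, 28, 29, 30}

A ∪ B = {1, 5, 6, 10, 13, 14, 15, 16, 19, 20, 22, 23, 28, 29, 30}


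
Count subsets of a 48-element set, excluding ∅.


Total subsets = 2^n = 2^48 = 281474976710656
Non-empty subsets exclude the empty set: 2^n - 1
= 281474976710656 - 1
= 281474976710655

Number of non-empty subsets = 281474976710655


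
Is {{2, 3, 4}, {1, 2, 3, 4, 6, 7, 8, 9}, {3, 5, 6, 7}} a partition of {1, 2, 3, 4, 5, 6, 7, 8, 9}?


A partition requires: (1) non-empty parts, (2) pairwise disjoint, (3) union = U
Parts: {2, 3, 4}, {1, 2, 3, 4, 6, 7, 8, 9}, {3, 5, 6, 7}
Union of parts: {1, 2, 3, 4, 5, 6, 7, 8, 9}
U = {1, 2, 3, 4, 5, 6, 7, 8, 9}
All non-empty? True
Pairwise disjoint? False
Covers U? True

No, not a valid partition


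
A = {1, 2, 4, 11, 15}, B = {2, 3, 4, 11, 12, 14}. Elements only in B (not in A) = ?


A = {1, 2, 4, 11, 15}
B = {2, 3, 4, 11, 12, 14}
Region: only in B (not in A)
Elements: {3, 12, 14}

Elements only in B (not in A): {3, 12, 14}


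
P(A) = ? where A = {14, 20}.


|A| = 2, so |P(A)| = 2^2 = 4
Enumerate subsets by cardinality (0 to 2):
∅, {14}, {20}, {14, 20}

P(A) has 4 subsets: ∅, {14}, {20}, {14, 20}


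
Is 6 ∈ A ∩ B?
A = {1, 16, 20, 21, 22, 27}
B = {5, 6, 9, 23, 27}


A = {1, 16, 20, 21, 22, 27}, B = {5, 6, 9, 23, 27}
A ∩ B = elements in both A and B
A ∩ B = {27}
Checking if 6 ∈ A ∩ B
6 is not in A ∩ B → False

6 ∉ A ∩ B


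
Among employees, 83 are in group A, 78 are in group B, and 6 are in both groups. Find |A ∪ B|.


|A ∪ B| = |A| + |B| - |A ∩ B|
= 83 + 78 - 6
= 155

|A ∪ B| = 155


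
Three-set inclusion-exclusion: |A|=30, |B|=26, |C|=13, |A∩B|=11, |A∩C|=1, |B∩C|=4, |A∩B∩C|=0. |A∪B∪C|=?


|A∪B∪C| = |A|+|B|+|C| - |A∩B|-|A∩C|-|B∩C| + |A∩B∩C|
= 30+26+13 - 11-1-4 + 0
= 69 - 16 + 0
= 53

|A ∪ B ∪ C| = 53


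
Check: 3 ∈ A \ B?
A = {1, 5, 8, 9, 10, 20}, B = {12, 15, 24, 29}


A = {1, 5, 8, 9, 10, 20}, B = {12, 15, 24, 29}
A \ B = elements in A but not in B
A \ B = {1, 5, 8, 9, 10, 20}
Checking if 3 ∈ A \ B
3 is not in A \ B → False

3 ∉ A \ B


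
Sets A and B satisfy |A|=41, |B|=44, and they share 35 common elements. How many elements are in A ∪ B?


|A ∪ B| = |A| + |B| - |A ∩ B|
= 41 + 44 - 35
= 50

|A ∪ B| = 50


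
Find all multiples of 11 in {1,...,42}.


Checking each candidate:
Condition: multiples of 11 in {1,...,42}
Result = {11, 22, 33}

{11, 22, 33}


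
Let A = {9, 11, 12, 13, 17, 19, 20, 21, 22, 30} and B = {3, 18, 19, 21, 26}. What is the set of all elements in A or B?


A ∪ B = all elements in A or B (or both)
A = {9, 11, 12, 13, 17, 19, 20, 21, 22, 30}
B = {3, 18, 19, 21, 26}
A ∪ B = {3, 9, 11, 12, 13, 17, 18, 19, 20, 21, 22, 26, 30}

A ∪ B = {3, 9, 11, 12, 13, 17, 18, 19, 20, 21, 22, 26, 30}


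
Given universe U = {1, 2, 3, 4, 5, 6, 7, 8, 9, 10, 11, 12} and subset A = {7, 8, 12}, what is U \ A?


Aᶜ = U \ A = elements in U but not in A
U = {1, 2, 3, 4, 5, 6, 7, 8, 9, 10, 11, 12}
A = {7, 8, 12}
Aᶜ = {1, 2, 3, 4, 5, 6, 9, 10, 11}

Aᶜ = {1, 2, 3, 4, 5, 6, 9, 10, 11}


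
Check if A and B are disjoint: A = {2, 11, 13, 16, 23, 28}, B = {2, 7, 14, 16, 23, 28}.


Disjoint means A ∩ B = ∅.
A ∩ B = {2, 16, 23, 28}
A ∩ B ≠ ∅, so A and B are NOT disjoint.

No, A and B are not disjoint (A ∩ B = {2, 16, 23, 28})


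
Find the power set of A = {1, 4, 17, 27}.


|A| = 4, so |P(A)| = 2^4 = 16
Enumerate subsets by cardinality (0 to 4):
∅, {1}, {4}, {17}, {27}, {1, 4}, {1, 17}, {1, 27}, {4, 17}, {4, 27}, {17, 27}, {1, 4, 17}, {1, 4, 27}, {1, 17, 27}, {4, 17, 27}, {1, 4, 17, 27}

P(A) has 16 subsets: ∅, {1}, {4}, {17}, {27}, {1, 4}, {1, 17}, {1, 27}, {4, 17}, {4, 27}, {17, 27}, {1, 4, 17}, {1, 4, 27}, {1, 17, 27}, {4, 17, 27}, {1, 4, 17, 27}


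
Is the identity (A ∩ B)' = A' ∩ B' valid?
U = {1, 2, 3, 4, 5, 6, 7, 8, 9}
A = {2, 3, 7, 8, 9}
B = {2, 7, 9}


LHS: A ∩ B = {2, 7, 9}
(A ∩ B)' = U \ (A ∩ B) = {1, 3, 4, 5, 6, 8}
A' = {1, 4, 5, 6}, B' = {1, 3, 4, 5, 6, 8}
Claimed RHS: A' ∩ B' = {1, 4, 5, 6}
Identity is INVALID: LHS = {1, 3, 4, 5, 6, 8} but the RHS claimed here equals {1, 4, 5, 6}. The correct form is (A ∩ B)' = A' ∪ B'.

Identity is invalid: (A ∩ B)' = {1, 3, 4, 5, 6, 8} but A' ∩ B' = {1, 4, 5, 6}. The correct De Morgan law is (A ∩ B)' = A' ∪ B'.


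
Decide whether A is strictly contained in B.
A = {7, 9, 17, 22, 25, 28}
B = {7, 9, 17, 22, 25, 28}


A ⊂ B requires: A ⊆ B AND A ≠ B.
A ⊆ B? Yes
A = B? Yes
A = B, so A is not a PROPER subset.

No, A is not a proper subset of B


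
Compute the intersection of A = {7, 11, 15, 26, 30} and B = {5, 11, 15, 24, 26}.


A ∩ B = elements in both A and B
A = {7, 11, 15, 26, 30}
B = {5, 11, 15, 24, 26}
A ∩ B = {11, 15, 26}

A ∩ B = {11, 15, 26}


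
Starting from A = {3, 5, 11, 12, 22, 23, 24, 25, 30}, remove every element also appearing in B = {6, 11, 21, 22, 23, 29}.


A \ B = elements in A but not in B
A = {3, 5, 11, 12, 22, 23, 24, 25, 30}
B = {6, 11, 21, 22, 23, 29}
Remove from A any elements in B
A \ B = {3, 5, 12, 24, 25, 30}

A \ B = {3, 5, 12, 24, 25, 30}


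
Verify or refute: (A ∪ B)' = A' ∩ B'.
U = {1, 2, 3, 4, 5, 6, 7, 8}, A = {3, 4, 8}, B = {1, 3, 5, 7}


LHS: A ∪ B = {1, 3, 4, 5, 7, 8}
(A ∪ B)' = U \ (A ∪ B) = {2, 6}
A' = {1, 2, 5, 6, 7}, B' = {2, 4, 6, 8}
Claimed RHS: A' ∩ B' = {2, 6}
Identity is VALID: LHS = RHS = {2, 6} ✓

Identity is valid. (A ∪ B)' = A' ∩ B' = {2, 6}


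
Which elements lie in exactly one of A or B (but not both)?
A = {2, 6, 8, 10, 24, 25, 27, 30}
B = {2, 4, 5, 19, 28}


A △ B = (A \ B) ∪ (B \ A) = elements in exactly one of A or B
A \ B = {6, 8, 10, 24, 25, 27, 30}
B \ A = {4, 5, 19, 28}
A △ B = {4, 5, 6, 8, 10, 19, 24, 25, 27, 28, 30}

A △ B = {4, 5, 6, 8, 10, 19, 24, 25, 27, 28, 30}


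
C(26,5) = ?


C(n,k) = n! / (k!(n-k)!)
C(26,5) = 26! / (5!21!)
= 65780

C(26,5) = 65780


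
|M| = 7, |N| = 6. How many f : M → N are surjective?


n = |M| = 7, k = |N| = 6. Surjections via inclusion-exclusion:
S(n,k) = Σ(-1)^i × C(k,i) × (k-i)^n, i=0 to k
i=0: (-1)^0×C(6,0)×6^7 = 279936
i=1: (-1)^1×C(6,1)×5^7 = -468750
i=2: (-1)^2×C(6,2)×4^7 = 245760
i=3: (-1)^3×C(6,3)×3^7 = -43740
i=4: (-1)^4×C(6,4)×2^7 = 1920
i=5: (-1)^5×C(6,5)×1^7 = -6
i=6: (-1)^6×C(6,6)×0^7 = 0
Total = 15120

Number of surjections = 15120


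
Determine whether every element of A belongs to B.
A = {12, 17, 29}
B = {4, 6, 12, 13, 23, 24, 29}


A ⊆ B means every element of A is in B.
Elements in A not in B: {17}
So A ⊄ B.

No, A ⊄ B


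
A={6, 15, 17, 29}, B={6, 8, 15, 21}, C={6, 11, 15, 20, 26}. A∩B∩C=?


A ∩ B = {6, 15}
(A ∩ B) ∩ C = {6, 15}

A ∩ B ∩ C = {6, 15}


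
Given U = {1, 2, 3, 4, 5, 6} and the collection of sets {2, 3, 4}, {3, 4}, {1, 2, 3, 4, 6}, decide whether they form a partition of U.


A partition requires: (1) non-empty parts, (2) pairwise disjoint, (3) union = U
Parts: {2, 3, 4}, {3, 4}, {1, 2, 3, 4, 6}
Union of parts: {1, 2, 3, 4, 6}
U = {1, 2, 3, 4, 5, 6}
All non-empty? True
Pairwise disjoint? False
Covers U? False

No, not a valid partition


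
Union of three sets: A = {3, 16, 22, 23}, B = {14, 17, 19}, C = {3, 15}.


A ∪ B = {3, 14, 16, 17, 19, 22, 23}
(A ∪ B) ∪ C = {3, 14, 15, 16, 17, 19, 22, 23}

A ∪ B ∪ C = {3, 14, 15, 16, 17, 19, 22, 23}


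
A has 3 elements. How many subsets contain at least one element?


Total subsets = 2^n = 2^3 = 8
Non-empty subsets exclude the empty set: 2^n - 1
= 8 - 1
= 7

Number of non-empty subsets = 7


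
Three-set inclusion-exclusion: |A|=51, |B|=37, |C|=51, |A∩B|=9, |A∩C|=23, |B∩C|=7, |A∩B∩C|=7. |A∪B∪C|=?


|A∪B∪C| = |A|+|B|+|C| - |A∩B|-|A∩C|-|B∩C| + |A∩B∩C|
= 51+37+51 - 9-23-7 + 7
= 139 - 39 + 7
= 107

|A ∪ B ∪ C| = 107


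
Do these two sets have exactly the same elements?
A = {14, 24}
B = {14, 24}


Two sets are equal iff they have exactly the same elements.
A = {14, 24}
B = {14, 24}
Same elements → A = B

Yes, A = B


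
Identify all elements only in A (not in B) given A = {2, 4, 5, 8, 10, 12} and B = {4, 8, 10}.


A = {2, 4, 5, 8, 10, 12}
B = {4, 8, 10}
Region: only in A (not in B)
Elements: {2, 5, 12}

Elements only in A (not in B): {2, 5, 12}


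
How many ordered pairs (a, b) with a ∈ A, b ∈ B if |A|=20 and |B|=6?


|A × B| = |A| × |B|
= 20 × 6
= 120

|A × B| = 120


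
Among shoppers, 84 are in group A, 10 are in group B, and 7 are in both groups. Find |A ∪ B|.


|A ∪ B| = |A| + |B| - |A ∩ B|
= 84 + 10 - 7
= 87

|A ∪ B| = 87


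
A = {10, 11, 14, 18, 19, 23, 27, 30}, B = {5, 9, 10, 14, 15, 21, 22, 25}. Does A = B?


Two sets are equal iff they have exactly the same elements.
A = {10, 11, 14, 18, 19, 23, 27, 30}
B = {5, 9, 10, 14, 15, 21, 22, 25}
Differences: {5, 9, 11, 15, 18, 19, 21, 22, 23, 25, 27, 30}
A ≠ B

No, A ≠ B


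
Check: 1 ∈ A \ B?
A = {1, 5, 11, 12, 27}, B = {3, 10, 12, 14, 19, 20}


A = {1, 5, 11, 12, 27}, B = {3, 10, 12, 14, 19, 20}
A \ B = elements in A but not in B
A \ B = {1, 5, 11, 27}
Checking if 1 ∈ A \ B
1 is in A \ B → True

1 ∈ A \ B


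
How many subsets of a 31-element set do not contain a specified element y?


Subsets of A avoiding y are subsets of A \ {y}, which has 30 elements.
Count = 2^(n-1) = 2^30
= 1073741824

Number of subsets avoiding y = 1073741824


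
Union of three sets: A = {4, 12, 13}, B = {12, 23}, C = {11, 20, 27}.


A ∪ B = {4, 12, 13, 23}
(A ∪ B) ∪ C = {4, 11, 12, 13, 20, 23, 27}

A ∪ B ∪ C = {4, 11, 12, 13, 20, 23, 27}


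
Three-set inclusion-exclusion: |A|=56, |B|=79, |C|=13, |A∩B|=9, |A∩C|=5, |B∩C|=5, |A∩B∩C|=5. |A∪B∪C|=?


|A∪B∪C| = |A|+|B|+|C| - |A∩B|-|A∩C|-|B∩C| + |A∩B∩C|
= 56+79+13 - 9-5-5 + 5
= 148 - 19 + 5
= 134

|A ∪ B ∪ C| = 134


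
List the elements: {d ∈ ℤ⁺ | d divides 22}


Checking each candidate:
Condition: positive divisors of 22
Result = {1, 2, 11, 22}

{1, 2, 11, 22}


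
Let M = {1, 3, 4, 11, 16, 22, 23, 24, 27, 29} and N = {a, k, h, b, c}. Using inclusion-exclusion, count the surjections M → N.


n = |M| = 10, k = |N| = 5. Surjections via inclusion-exclusion:
S(n,k) = Σ(-1)^i × C(k,i) × (k-i)^n, i=0 to k
i=0: (-1)^0×C(5,0)×5^10 = 9765625
i=1: (-1)^1×C(5,1)×4^10 = -5242880
i=2: (-1)^2×C(5,2)×3^10 = 590490
i=3: (-1)^3×C(5,3)×2^10 = -10240
i=4: (-1)^4×C(5,4)×1^10 = 5
i=5: (-1)^5×C(5,5)×0^10 = 0
Total = 5103000

Number of surjections = 5103000


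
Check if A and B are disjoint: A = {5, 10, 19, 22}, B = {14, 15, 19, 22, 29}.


Disjoint means A ∩ B = ∅.
A ∩ B = {19, 22}
A ∩ B ≠ ∅, so A and B are NOT disjoint.

No, A and B are not disjoint (A ∩ B = {19, 22})


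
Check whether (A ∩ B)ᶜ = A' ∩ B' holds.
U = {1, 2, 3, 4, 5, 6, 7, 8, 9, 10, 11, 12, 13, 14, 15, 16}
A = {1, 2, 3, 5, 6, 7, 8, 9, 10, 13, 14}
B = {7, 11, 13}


LHS: A ∩ B = {7, 13}
(A ∩ B)' = U \ (A ∩ B) = {1, 2, 3, 4, 5, 6, 8, 9, 10, 11, 12, 14, 15, 16}
A' = {4, 11, 12, 15, 16}, B' = {1, 2, 3, 4, 5, 6, 8, 9, 10, 12, 14, 15, 16}
Claimed RHS: A' ∩ B' = {4, 12, 15, 16}
Identity is INVALID: LHS = {1, 2, 3, 4, 5, 6, 8, 9, 10, 11, 12, 14, 15, 16} but the RHS claimed here equals {4, 12, 15, 16}. The correct form is (A ∩ B)' = A' ∪ B'.

Identity is invalid: (A ∩ B)' = {1, 2, 3, 4, 5, 6, 8, 9, 10, 11, 12, 14, 15, 16} but A' ∩ B' = {4, 12, 15, 16}. The correct De Morgan law is (A ∩ B)' = A' ∪ B'.


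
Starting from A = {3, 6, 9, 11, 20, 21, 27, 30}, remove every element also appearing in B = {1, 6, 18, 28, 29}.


A \ B = elements in A but not in B
A = {3, 6, 9, 11, 20, 21, 27, 30}
B = {1, 6, 18, 28, 29}
Remove from A any elements in B
A \ B = {3, 9, 11, 20, 21, 27, 30}

A \ B = {3, 9, 11, 20, 21, 27, 30}


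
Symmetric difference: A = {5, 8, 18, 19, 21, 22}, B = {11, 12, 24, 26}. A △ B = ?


A △ B = (A \ B) ∪ (B \ A) = elements in exactly one of A or B
A \ B = {5, 8, 18, 19, 21, 22}
B \ A = {11, 12, 24, 26}
A △ B = {5, 8, 11, 12, 18, 19, 21, 22, 24, 26}

A △ B = {5, 8, 11, 12, 18, 19, 21, 22, 24, 26}


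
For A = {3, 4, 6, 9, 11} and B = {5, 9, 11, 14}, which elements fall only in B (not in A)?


A = {3, 4, 6, 9, 11}
B = {5, 9, 11, 14}
Region: only in B (not in A)
Elements: {5, 14}

Elements only in B (not in A): {5, 14}


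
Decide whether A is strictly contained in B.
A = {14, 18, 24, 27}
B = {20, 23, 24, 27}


A ⊂ B requires: A ⊆ B AND A ≠ B.
A ⊆ B? No
A ⊄ B, so A is not a proper subset.

No, A is not a proper subset of B


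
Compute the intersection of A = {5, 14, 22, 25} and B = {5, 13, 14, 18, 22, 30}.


A ∩ B = elements in both A and B
A = {5, 14, 22, 25}
B = {5, 13, 14, 18, 22, 30}
A ∩ B = {5, 14, 22}

A ∩ B = {5, 14, 22}


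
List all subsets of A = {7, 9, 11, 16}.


|A| = 4, so |P(A)| = 2^4 = 16
Enumerate subsets by cardinality (0 to 4):
∅, {7}, {9}, {11}, {16}, {7, 9}, {7, 11}, {7, 16}, {9, 11}, {9, 16}, {11, 16}, {7, 9, 11}, {7, 9, 16}, {7, 11, 16}, {9, 11, 16}, {7, 9, 11, 16}

P(A) has 16 subsets: ∅, {7}, {9}, {11}, {16}, {7, 9}, {7, 11}, {7, 16}, {9, 11}, {9, 16}, {11, 16}, {7, 9, 11}, {7, 9, 16}, {7, 11, 16}, {9, 11, 16}, {7, 9, 11, 16}


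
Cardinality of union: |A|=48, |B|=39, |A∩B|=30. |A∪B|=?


|A ∪ B| = |A| + |B| - |A ∩ B|
= 48 + 39 - 30
= 57

|A ∪ B| = 57


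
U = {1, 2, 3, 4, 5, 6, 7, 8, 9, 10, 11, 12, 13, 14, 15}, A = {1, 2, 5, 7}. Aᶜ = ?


Aᶜ = U \ A = elements in U but not in A
U = {1, 2, 3, 4, 5, 6, 7, 8, 9, 10, 11, 12, 13, 14, 15}
A = {1, 2, 5, 7}
Aᶜ = {3, 4, 6, 8, 9, 10, 11, 12, 13, 14, 15}

Aᶜ = {3, 4, 6, 8, 9, 10, 11, 12, 13, 14, 15}


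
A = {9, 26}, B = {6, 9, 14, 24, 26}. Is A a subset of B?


A ⊆ B means every element of A is in B.
All elements of A are in B.
So A ⊆ B.

Yes, A ⊆ B


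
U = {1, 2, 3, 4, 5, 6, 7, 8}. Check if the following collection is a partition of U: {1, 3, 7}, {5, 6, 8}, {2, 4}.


A partition requires: (1) non-empty parts, (2) pairwise disjoint, (3) union = U
Parts: {1, 3, 7}, {5, 6, 8}, {2, 4}
Union of parts: {1, 2, 3, 4, 5, 6, 7, 8}
U = {1, 2, 3, 4, 5, 6, 7, 8}
All non-empty? True
Pairwise disjoint? True
Covers U? True

Yes, valid partition


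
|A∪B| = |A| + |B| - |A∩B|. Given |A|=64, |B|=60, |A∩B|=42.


|A ∪ B| = |A| + |B| - |A ∩ B|
= 64 + 60 - 42
= 82

|A ∪ B| = 82


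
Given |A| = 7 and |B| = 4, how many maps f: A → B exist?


Each of |A| = 7 inputs maps to any of |B| = 4 outputs.
# functions = |B|^|A| = 4^7
= 16384

Number of functions = 16384


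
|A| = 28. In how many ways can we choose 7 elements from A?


C(n,k) = n! / (k!(n-k)!)
C(28,7) = 28! / (7!21!)
= 1184040

C(28,7) = 1184040


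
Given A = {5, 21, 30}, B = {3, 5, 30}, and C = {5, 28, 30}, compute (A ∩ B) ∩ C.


A ∩ B = {5, 30}
(A ∩ B) ∩ C = {5, 30}

A ∩ B ∩ C = {5, 30}


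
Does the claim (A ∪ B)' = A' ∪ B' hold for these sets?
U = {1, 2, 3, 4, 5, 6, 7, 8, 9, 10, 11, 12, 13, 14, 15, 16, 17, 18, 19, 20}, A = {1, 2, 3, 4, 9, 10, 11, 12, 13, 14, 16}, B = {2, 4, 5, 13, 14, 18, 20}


LHS: A ∪ B = {1, 2, 3, 4, 5, 9, 10, 11, 12, 13, 14, 16, 18, 20}
(A ∪ B)' = U \ (A ∪ B) = {6, 7, 8, 15, 17, 19}
A' = {5, 6, 7, 8, 15, 17, 18, 19, 20}, B' = {1, 3, 6, 7, 8, 9, 10, 11, 12, 15, 16, 17, 19}
Claimed RHS: A' ∪ B' = {1, 3, 5, 6, 7, 8, 9, 10, 11, 12, 15, 16, 17, 18, 19, 20}
Identity is INVALID: LHS = {6, 7, 8, 15, 17, 19} but the RHS claimed here equals {1, 3, 5, 6, 7, 8, 9, 10, 11, 12, 15, 16, 17, 18, 19, 20}. The correct form is (A ∪ B)' = A' ∩ B'.

Identity is invalid: (A ∪ B)' = {6, 7, 8, 15, 17, 19} but A' ∪ B' = {1, 3, 5, 6, 7, 8, 9, 10, 11, 12, 15, 16, 17, 18, 19, 20}. The correct De Morgan law is (A ∪ B)' = A' ∩ B'.


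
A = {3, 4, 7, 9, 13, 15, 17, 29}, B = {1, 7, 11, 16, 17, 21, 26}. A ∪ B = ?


A ∪ B = all elements in A or B (or both)
A = {3, 4, 7, 9, 13, 15, 17, 29}
B = {1, 7, 11, 16, 17, 21, 26}
A ∪ B = {1, 3, 4, 7, 9, 11, 13, 15, 16, 17, 21, 26, 29}

A ∪ B = {1, 3, 4, 7, 9, 11, 13, 15, 16, 17, 21, 26, 29}


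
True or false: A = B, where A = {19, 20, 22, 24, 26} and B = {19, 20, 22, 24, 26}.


Two sets are equal iff they have exactly the same elements.
A = {19, 20, 22, 24, 26}
B = {19, 20, 22, 24, 26}
Same elements → A = B

Yes, A = B


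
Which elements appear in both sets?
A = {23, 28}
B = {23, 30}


A ∩ B = elements in both A and B
A = {23, 28}
B = {23, 30}
A ∩ B = {23}

A ∩ B = {23}


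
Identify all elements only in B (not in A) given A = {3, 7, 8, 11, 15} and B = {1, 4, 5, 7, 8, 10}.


A = {3, 7, 8, 11, 15}
B = {1, 4, 5, 7, 8, 10}
Region: only in B (not in A)
Elements: {1, 4, 5, 10}

Elements only in B (not in A): {1, 4, 5, 10}


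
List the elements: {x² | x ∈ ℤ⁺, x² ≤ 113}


Checking each candidate:
Condition: positive perfect squares ≤ 113
Result = {1, 4, 9, 16, 25, 36, 49, 64, 81, 100}

{1, 4, 9, 16, 25, 36, 49, 64, 81, 100}


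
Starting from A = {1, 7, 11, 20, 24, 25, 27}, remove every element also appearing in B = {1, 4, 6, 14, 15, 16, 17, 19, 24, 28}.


A \ B = elements in A but not in B
A = {1, 7, 11, 20, 24, 25, 27}
B = {1, 4, 6, 14, 15, 16, 17, 19, 24, 28}
Remove from A any elements in B
A \ B = {7, 11, 20, 25, 27}

A \ B = {7, 11, 20, 25, 27}


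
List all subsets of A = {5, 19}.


|A| = 2, so |P(A)| = 2^2 = 4
Enumerate subsets by cardinality (0 to 2):
∅, {5}, {19}, {5, 19}

P(A) has 4 subsets: ∅, {5}, {19}, {5, 19}


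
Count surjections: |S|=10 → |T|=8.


n = |S| = 10, k = |T| = 8. Surjections via inclusion-exclusion:
S(n,k) = Σ(-1)^i × C(k,i) × (k-i)^n, i=0 to k
i=0: (-1)^0×C(8,0)×8^10 = 1073741824
i=1: (-1)^1×C(8,1)×7^10 = -2259801992
i=2: (-1)^2×C(8,2)×6^10 = 1693052928
i=3: (-1)^3×C(8,3)×5^10 = -546875000
i=4: (-1)^4×C(8,4)×4^10 = 73400320
i=5: (-1)^5×C(8,5)×3^10 = -3306744
i=6: (-1)^6×C(8,6)×2^10 = 28672
i=7: (-1)^7×C(8,7)×1^10 = -8
i=8: (-1)^8×C(8,8)×0^10 = 0
Total = 30240000

Number of surjections = 30240000


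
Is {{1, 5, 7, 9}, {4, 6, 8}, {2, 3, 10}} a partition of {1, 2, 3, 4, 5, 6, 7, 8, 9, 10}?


A partition requires: (1) non-empty parts, (2) pairwise disjoint, (3) union = U
Parts: {1, 5, 7, 9}, {4, 6, 8}, {2, 3, 10}
Union of parts: {1, 2, 3, 4, 5, 6, 7, 8, 9, 10}
U = {1, 2, 3, 4, 5, 6, 7, 8, 9, 10}
All non-empty? True
Pairwise disjoint? True
Covers U? True

Yes, valid partition


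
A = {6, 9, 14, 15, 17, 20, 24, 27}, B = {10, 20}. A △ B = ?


A △ B = (A \ B) ∪ (B \ A) = elements in exactly one of A or B
A \ B = {6, 9, 14, 15, 17, 24, 27}
B \ A = {10}
A △ B = {6, 9, 10, 14, 15, 17, 24, 27}

A △ B = {6, 9, 10, 14, 15, 17, 24, 27}


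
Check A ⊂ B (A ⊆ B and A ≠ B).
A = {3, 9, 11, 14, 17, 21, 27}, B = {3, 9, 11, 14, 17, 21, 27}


A ⊂ B requires: A ⊆ B AND A ≠ B.
A ⊆ B? Yes
A = B? Yes
A = B, so A is not a PROPER subset.

No, A is not a proper subset of B


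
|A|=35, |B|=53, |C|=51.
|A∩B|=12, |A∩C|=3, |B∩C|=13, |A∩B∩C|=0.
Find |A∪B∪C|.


|A∪B∪C| = |A|+|B|+|C| - |A∩B|-|A∩C|-|B∩C| + |A∩B∩C|
= 35+53+51 - 12-3-13 + 0
= 139 - 28 + 0
= 111

|A ∪ B ∪ C| = 111


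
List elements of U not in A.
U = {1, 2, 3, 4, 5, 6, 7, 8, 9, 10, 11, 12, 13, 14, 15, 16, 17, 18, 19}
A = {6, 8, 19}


Aᶜ = U \ A = elements in U but not in A
U = {1, 2, 3, 4, 5, 6, 7, 8, 9, 10, 11, 12, 13, 14, 15, 16, 17, 18, 19}
A = {6, 8, 19}
Aᶜ = {1, 2, 3, 4, 5, 7, 9, 10, 11, 12, 13, 14, 15, 16, 17, 18}

Aᶜ = {1, 2, 3, 4, 5, 7, 9, 10, 11, 12, 13, 14, 15, 16, 17, 18}


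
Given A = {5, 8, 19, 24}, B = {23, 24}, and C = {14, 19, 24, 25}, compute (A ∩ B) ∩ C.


A ∩ B = {24}
(A ∩ B) ∩ C = {24}

A ∩ B ∩ C = {24}


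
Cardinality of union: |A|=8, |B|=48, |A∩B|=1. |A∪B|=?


|A ∪ B| = |A| + |B| - |A ∩ B|
= 8 + 48 - 1
= 55

|A ∪ B| = 55


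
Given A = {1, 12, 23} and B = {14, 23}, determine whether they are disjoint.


Disjoint means A ∩ B = ∅.
A ∩ B = {23}
A ∩ B ≠ ∅, so A and B are NOT disjoint.

No, A and B are not disjoint (A ∩ B = {23})


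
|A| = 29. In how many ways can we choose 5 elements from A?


C(n,k) = n! / (k!(n-k)!)
C(29,5) = 29! / (5!24!)
= 118755

C(29,5) = 118755


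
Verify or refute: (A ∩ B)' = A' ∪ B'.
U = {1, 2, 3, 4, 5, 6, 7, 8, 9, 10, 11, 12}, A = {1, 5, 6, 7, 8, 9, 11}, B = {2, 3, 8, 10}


LHS: A ∩ B = {8}
(A ∩ B)' = U \ (A ∩ B) = {1, 2, 3, 4, 5, 6, 7, 9, 10, 11, 12}
A' = {2, 3, 4, 10, 12}, B' = {1, 4, 5, 6, 7, 9, 11, 12}
Claimed RHS: A' ∪ B' = {1, 2, 3, 4, 5, 6, 7, 9, 10, 11, 12}
Identity is VALID: LHS = RHS = {1, 2, 3, 4, 5, 6, 7, 9, 10, 11, 12} ✓

Identity is valid. (A ∩ B)' = A' ∪ B' = {1, 2, 3, 4, 5, 6, 7, 9, 10, 11, 12}


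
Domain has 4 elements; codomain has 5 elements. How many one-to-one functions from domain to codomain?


An injection sends each of |A| = 4 inputs to a distinct output in B.
# injections = |B|·(|B|-1)·…·(|B|-|A|+1) = 5! / (5 - 4)!
= 5 × 4 × 3 × 2
= 120

Number of injections = 120


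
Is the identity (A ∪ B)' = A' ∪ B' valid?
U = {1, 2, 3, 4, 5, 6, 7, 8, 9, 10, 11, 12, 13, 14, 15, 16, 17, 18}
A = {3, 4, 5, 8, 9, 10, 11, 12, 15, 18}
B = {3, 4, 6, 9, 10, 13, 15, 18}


LHS: A ∪ B = {3, 4, 5, 6, 8, 9, 10, 11, 12, 13, 15, 18}
(A ∪ B)' = U \ (A ∪ B) = {1, 2, 7, 14, 16, 17}
A' = {1, 2, 6, 7, 13, 14, 16, 17}, B' = {1, 2, 5, 7, 8, 11, 12, 14, 16, 17}
Claimed RHS: A' ∪ B' = {1, 2, 5, 6, 7, 8, 11, 12, 13, 14, 16, 17}
Identity is INVALID: LHS = {1, 2, 7, 14, 16, 17} but the RHS claimed here equals {1, 2, 5, 6, 7, 8, 11, 12, 13, 14, 16, 17}. The correct form is (A ∪ B)' = A' ∩ B'.

Identity is invalid: (A ∪ B)' = {1, 2, 7, 14, 16, 17} but A' ∪ B' = {1, 2, 5, 6, 7, 8, 11, 12, 13, 14, 16, 17}. The correct De Morgan law is (A ∪ B)' = A' ∩ B'.


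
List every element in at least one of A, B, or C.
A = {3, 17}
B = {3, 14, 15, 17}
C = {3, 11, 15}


A ∪ B = {3, 14, 15, 17}
(A ∪ B) ∪ C = {3, 11, 14, 15, 17}

A ∪ B ∪ C = {3, 11, 14, 15, 17}


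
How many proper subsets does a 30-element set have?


Total subsets = 2^n = 2^30 = 1073741824
Proper subsets exclude the set itself: 2^n - 1
= 1073741824 - 1
= 1073741823

Number of proper subsets = 1073741823


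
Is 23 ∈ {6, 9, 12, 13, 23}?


A = {6, 9, 12, 13, 23}
Checking if 23 is in A
23 is in A → True

23 ∈ A


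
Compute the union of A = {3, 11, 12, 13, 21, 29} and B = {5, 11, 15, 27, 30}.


A ∪ B = all elements in A or B (or both)
A = {3, 11, 12, 13, 21, 29}
B = {5, 11, 15, 27, 30}
A ∪ B = {3, 5, 11, 12, 13, 15, 21, 27, 29, 30}

A ∪ B = {3, 5, 11, 12, 13, 15, 21, 27, 29, 30}


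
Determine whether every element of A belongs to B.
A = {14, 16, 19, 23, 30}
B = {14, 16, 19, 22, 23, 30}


A ⊆ B means every element of A is in B.
All elements of A are in B.
So A ⊆ B.

Yes, A ⊆ B


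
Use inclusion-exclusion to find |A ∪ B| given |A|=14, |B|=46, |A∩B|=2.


|A ∪ B| = |A| + |B| - |A ∩ B|
= 14 + 46 - 2
= 58

|A ∪ B| = 58


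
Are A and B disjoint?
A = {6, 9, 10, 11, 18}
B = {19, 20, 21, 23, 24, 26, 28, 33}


Disjoint means A ∩ B = ∅.
A ∩ B = ∅
A ∩ B = ∅, so A and B are disjoint.

Yes, A and B are disjoint


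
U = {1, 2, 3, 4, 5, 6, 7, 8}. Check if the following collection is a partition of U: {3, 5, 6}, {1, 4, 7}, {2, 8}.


A partition requires: (1) non-empty parts, (2) pairwise disjoint, (3) union = U
Parts: {3, 5, 6}, {1, 4, 7}, {2, 8}
Union of parts: {1, 2, 3, 4, 5, 6, 7, 8}
U = {1, 2, 3, 4, 5, 6, 7, 8}
All non-empty? True
Pairwise disjoint? True
Covers U? True

Yes, valid partition


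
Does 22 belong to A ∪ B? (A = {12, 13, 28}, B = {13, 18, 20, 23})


A = {12, 13, 28}, B = {13, 18, 20, 23}
A ∪ B = all elements in A or B
A ∪ B = {12, 13, 18, 20, 23, 28}
Checking if 22 ∈ A ∪ B
22 is not in A ∪ B → False

22 ∉ A ∪ B


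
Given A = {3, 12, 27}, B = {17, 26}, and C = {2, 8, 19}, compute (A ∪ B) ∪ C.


A ∪ B = {3, 12, 17, 26, 27}
(A ∪ B) ∪ C = {2, 3, 8, 12, 17, 19, 26, 27}

A ∪ B ∪ C = {2, 3, 8, 12, 17, 19, 26, 27}


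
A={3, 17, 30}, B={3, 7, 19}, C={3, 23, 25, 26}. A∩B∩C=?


A ∩ B = {3}
(A ∩ B) ∩ C = {3}

A ∩ B ∩ C = {3}


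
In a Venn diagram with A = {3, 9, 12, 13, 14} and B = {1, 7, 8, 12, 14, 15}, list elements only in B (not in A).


A = {3, 9, 12, 13, 14}
B = {1, 7, 8, 12, 14, 15}
Region: only in B (not in A)
Elements: {1, 7, 8, 15}

Elements only in B (not in A): {1, 7, 8, 15}
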